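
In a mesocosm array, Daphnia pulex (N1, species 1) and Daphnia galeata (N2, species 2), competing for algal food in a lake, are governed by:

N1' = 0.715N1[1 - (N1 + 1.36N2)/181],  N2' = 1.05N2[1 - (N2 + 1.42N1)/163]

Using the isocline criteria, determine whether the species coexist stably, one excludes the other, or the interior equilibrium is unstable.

Compare the nullcline intercepts: K1/α12 = 181/1.36 = 133 < K2 = 163; K2/α21 = 163/1.42 = 115 < K1 = 181.
Since both are reversed, neither can invade when rare; the interior point is a saddle.

unstable coexistence (outcome depends on initial conditions)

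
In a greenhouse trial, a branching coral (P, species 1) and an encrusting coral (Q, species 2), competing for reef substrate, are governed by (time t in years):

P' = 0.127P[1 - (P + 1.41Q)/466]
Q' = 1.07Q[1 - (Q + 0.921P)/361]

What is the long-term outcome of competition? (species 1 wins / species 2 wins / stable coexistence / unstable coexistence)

Compare the nullcline intercepts: K1/α12 = 466/1.41 = 330 < K2 = 361; K2/α21 = 361/0.921 = 392 < K1 = 466.
Since both are reversed, neither can invade when rare; the interior point is a saddle.

unstable coexistence (outcome depends on initial conditions)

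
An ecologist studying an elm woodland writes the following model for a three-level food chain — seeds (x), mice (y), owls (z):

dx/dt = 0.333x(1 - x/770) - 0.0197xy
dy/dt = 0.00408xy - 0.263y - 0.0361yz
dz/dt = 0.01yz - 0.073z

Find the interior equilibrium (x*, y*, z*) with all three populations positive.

From dz/dt = 0: 0.01y* = 0.073, so y* = 7.3.
From dx/dt = 0: 0.333(1 - x*/770) = 0.0197·7.3, giving x* = 770·(1 - 0.432) = 437.
From dy/dt = 0: 0.00408·437 - 0.263 = 0.0361z*, so z* = 1.52/0.0361 = 42.2.

x* ≈ 437, y* ≈ 7.3, z* ≈ 42.2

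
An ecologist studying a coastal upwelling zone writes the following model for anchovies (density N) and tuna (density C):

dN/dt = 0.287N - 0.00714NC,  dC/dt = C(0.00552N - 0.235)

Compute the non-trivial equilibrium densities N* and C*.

Set dC/dt = 0 with C > 0: 0.00552N - 0.235 = 0, so N* = 0.235/0.00552 = 42.6.
Set dN/dt = 0 with N > 0: 0.287 - 0.00714C = 0, so C* = 0.287/0.00714 = 40.2.

N* ≈ 42.6, C* ≈ 40.2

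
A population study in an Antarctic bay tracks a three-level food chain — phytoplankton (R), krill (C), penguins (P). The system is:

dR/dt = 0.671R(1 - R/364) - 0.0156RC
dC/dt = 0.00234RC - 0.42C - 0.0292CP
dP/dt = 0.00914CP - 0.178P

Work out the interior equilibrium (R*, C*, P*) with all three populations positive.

R* ≈ 199, C* ≈ 19.5, P* ≈ 1.58

From dP/dt = 0: 0.00914C* = 0.178, so C* = 19.5.
From dR/dt = 0: 0.671(1 - R*/364) = 0.0156·19.5, giving R* = 364·(1 - 0.453) = 199.
From dC/dt = 0: 0.00234·199 - 0.42 = 0.0292P*, so P* = 0.0461/0.0292 = 1.58.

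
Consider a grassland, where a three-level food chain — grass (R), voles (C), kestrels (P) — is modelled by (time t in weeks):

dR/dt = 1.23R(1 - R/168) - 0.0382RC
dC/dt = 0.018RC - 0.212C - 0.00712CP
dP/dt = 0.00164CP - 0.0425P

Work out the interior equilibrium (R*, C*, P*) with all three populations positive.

R* ≈ 32.8, C* ≈ 25.9, P* ≈ 53.1

From dP/dt = 0: 0.00164C* = 0.0425, so C* = 25.9.
From dR/dt = 0: 1.23(1 - R*/168) = 0.0382·25.9, giving R* = 168·(1 - 0.805) = 32.8.
From dC/dt = 0: 0.018·32.8 - 0.212 = 0.00712P*, so P* = 0.378/0.00712 = 53.1.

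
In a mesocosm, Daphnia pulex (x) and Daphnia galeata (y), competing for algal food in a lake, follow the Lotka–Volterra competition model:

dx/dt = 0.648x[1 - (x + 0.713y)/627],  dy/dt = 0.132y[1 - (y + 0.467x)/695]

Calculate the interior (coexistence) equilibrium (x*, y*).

x* ≈ 197, y* ≈ 603

Setting both brackets to zero gives the nullclines x + 0.713y = 627 and 0.467x + y = 695.
Substituting y = 695 - 0.467x into the first: x(1 - 0.713·0.467) = 627 - 0.713·695.
So x* = 131/0.667 = 197, and then y* = 695 - 0.467·197 = 603.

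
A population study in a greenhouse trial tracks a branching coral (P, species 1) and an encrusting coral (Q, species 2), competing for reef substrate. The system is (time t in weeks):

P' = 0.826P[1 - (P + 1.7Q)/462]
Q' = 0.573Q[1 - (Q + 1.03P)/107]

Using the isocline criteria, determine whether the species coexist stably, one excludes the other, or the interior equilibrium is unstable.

species 1 excludes species 2

Compare the nullcline intercepts: K1/α12 = 462/1.7 = 272 > K2 = 107; K2/α21 = 107/1.03 = 104 < K1 = 462.
Since the inequalities point opposite ways, species 1 can invade but species 2 cannot.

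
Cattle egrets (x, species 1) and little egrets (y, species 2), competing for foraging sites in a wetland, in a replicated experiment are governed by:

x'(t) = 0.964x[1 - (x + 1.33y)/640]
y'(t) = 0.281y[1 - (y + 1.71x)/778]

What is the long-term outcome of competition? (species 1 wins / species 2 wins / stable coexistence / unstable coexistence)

Compare the nullcline intercepts: K1/α12 = 640/1.33 = 481 < K2 = 778; K2/α21 = 778/1.71 = 455 < K1 = 640.
Since both are reversed, neither can invade when rare; the interior point is a saddle.

unstable coexistence (outcome depends on initial conditions)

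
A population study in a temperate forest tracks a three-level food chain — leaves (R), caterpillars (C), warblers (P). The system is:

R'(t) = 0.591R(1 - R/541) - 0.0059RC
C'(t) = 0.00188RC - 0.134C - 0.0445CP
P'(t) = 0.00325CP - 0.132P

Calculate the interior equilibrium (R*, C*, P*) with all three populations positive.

R* ≈ 322, C* ≈ 40.6, P* ≈ 10.6

From dP/dt = 0: 0.00325C* = 0.132, so C* = 40.6.
From dR/dt = 0: 0.591(1 - R*/541) = 0.0059·40.6, giving R* = 541·(1 - 0.405) = 322.
From dC/dt = 0: 0.00188·322 - 0.134 = 0.0445P*, so P* = 0.471/0.0445 = 10.6.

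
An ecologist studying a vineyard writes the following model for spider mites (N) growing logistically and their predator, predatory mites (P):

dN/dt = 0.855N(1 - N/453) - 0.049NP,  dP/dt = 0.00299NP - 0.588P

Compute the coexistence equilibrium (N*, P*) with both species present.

From dP/dt = 0 with P > 0: 0.00299N* = 0.588, so N* = 197.
Substitute into dN/dt = 0: 0.855(1 - 197/453) = 0.049P*.
The bracket is 0.566, giving P* = 0.484/0.049 = 9.87.

N* ≈ 197, P* ≈ 9.87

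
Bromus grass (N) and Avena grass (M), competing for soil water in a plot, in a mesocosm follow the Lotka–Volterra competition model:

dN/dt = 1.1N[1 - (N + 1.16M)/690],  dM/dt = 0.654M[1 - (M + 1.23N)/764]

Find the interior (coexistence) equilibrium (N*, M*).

Setting both brackets to zero gives the nullclines N + 1.16M = 690 and 1.23N + M = 764.
Substituting M = 764 - 1.23N into the first: N(1 - 1.16·1.23) = 690 - 1.16·764.
So N* = -196/-0.427 = 460, and then M* = 764 - 1.23·460 = 198.

N* ≈ 460, M* ≈ 198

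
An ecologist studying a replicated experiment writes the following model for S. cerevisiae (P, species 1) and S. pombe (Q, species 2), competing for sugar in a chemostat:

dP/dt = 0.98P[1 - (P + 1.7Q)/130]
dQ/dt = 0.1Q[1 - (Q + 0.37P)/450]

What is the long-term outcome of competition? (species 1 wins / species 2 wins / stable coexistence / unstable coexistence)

Compare the nullcline intercepts: K1/α12 = 130/1.7 = 76.5 < K2 = 450; K2/α21 = 450/0.37 = 1220 > K1 = 130.
Since the inequalities point opposite ways, species 2 can invade but species 1 cannot.

species 2 excludes species 1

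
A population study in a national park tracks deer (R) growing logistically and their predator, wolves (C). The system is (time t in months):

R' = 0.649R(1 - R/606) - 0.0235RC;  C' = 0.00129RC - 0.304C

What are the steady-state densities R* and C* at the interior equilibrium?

R* ≈ 236, C* ≈ 16.9

From dC/dt = 0 with C > 0: 0.00129R* = 0.304, so R* = 236.
Substitute into dR/dt = 0: 0.649(1 - 236/606) = 0.0235C*.
The bracket is 0.611, giving C* = 0.397/0.0235 = 16.9.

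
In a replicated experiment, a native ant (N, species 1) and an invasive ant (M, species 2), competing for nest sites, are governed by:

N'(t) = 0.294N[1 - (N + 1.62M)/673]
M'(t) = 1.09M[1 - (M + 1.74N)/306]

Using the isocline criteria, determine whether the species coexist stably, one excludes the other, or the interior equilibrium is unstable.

species 1 excludes species 2

Compare the nullcline intercepts: K1/α12 = 673/1.62 = 415 > K2 = 306; K2/α21 = 306/1.74 = 176 < K1 = 673.
Since the inequalities point opposite ways, species 1 can invade but species 2 cannot.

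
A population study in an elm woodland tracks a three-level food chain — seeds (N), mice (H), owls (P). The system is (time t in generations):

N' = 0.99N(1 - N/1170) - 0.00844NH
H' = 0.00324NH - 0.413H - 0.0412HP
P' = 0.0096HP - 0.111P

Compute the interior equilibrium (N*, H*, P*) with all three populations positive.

From dP/dt = 0: 0.0096H* = 0.111, so H* = 11.6.
From dN/dt = 0: 0.99(1 - N*/1170) = 0.00844·11.6, giving N* = 1170·(1 - 0.0986) = 1050.
From dH/dt = 0: 0.00324·1050 - 0.413 = 0.0412P*, so P* = 3/0.0412 = 72.9.

N* ≈ 1050, H* ≈ 11.6, P* ≈ 72.9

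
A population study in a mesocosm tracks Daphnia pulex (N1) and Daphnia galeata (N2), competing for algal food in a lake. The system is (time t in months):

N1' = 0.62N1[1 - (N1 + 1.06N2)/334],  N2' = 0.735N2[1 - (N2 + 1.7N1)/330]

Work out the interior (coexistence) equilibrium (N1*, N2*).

Setting both brackets to zero gives the nullclines N1 + 1.06N2 = 334 and 1.7N1 + N2 = 330.
Substituting N2 = 330 - 1.7N1 into the first: N1(1 - 1.06·1.7) = 334 - 1.06·330.
So N1* = -15.8/-0.802 = 19.7, and then N2* = 330 - 1.7·19.7 = 297.

N1* ≈ 19.7, N2* ≈ 297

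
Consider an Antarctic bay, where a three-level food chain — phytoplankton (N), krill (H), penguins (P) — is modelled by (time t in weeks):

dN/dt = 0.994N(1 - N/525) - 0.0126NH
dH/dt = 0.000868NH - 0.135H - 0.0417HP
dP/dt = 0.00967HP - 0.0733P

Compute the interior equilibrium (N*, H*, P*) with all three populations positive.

From dP/dt = 0: 0.00967H* = 0.0733, so H* = 7.58.
From dN/dt = 0: 0.994(1 - N*/525) = 0.0126·7.58, giving N* = 525·(1 - 0.0961) = 475.
From dH/dt = 0: 0.000868·475 - 0.135 = 0.0417P*, so P* = 0.277/0.0417 = 6.64.

N* ≈ 475, H* ≈ 7.58, P* ≈ 6.64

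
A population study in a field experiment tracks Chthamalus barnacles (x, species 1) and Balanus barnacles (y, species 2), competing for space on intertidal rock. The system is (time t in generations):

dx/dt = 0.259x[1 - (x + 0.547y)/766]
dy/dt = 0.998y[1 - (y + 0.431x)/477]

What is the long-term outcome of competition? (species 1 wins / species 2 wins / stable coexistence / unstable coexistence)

Compare the nullcline intercepts: K1/α12 = 766/0.547 = 1400 > K2 = 477; K2/α21 = 477/0.431 = 1110 > K1 = 766.
Since both inequalities hold, each species can invade when rare, so the interior equilibrium is stable.

stable coexistence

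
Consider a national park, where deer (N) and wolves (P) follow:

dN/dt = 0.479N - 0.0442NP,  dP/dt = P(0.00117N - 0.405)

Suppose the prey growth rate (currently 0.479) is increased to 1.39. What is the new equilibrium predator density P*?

At the interior fixed point, setting dN/dt = 0 with N > 0 fixes P* = (prey growth rate)/(NP coefficient) — independent of the other coefficients.
With the change, P* = 1.39/0.0442 = 31.4; it rises from 10.8.

P* ≈ 31.4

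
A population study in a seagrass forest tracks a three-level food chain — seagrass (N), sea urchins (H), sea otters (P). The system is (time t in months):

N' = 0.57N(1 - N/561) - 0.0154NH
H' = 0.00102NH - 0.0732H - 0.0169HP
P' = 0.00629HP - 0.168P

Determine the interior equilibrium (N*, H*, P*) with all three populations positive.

N* ≈ 156, H* ≈ 26.7, P* ≈ 5.09

From dP/dt = 0: 0.00629H* = 0.168, so H* = 26.7.
From dN/dt = 0: 0.57(1 - N*/561) = 0.0154·26.7, giving N* = 561·(1 - 0.722) = 156.
From dH/dt = 0: 0.00102·156 - 0.0732 = 0.0169P*, so P* = 0.0861/0.0169 = 5.09.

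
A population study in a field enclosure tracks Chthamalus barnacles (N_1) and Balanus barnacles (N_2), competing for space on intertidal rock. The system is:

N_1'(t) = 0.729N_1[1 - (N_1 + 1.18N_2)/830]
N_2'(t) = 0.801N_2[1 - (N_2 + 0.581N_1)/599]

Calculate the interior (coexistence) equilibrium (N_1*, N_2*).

N_1* ≈ 392, N_2* ≈ 371

Setting both brackets to zero gives the nullclines N_1 + 1.18N_2 = 830 and 0.581N_1 + N_2 = 599.
Substituting N_2 = 599 - 0.581N_1 into the first: N_1(1 - 1.18·0.581) = 830 - 1.18·599.
So N_1* = 123/0.314 = 392, and then N_2* = 599 - 0.581·392 = 371.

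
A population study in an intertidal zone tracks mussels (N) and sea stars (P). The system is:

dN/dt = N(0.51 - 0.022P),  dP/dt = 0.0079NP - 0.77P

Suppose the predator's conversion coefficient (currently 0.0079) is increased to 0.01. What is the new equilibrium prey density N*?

At the interior fixed point, setting dP/dt = 0 with P > 0 fixes N* = (predator death rate)/(NP coefficient) — independent of the other coefficients.
With the change, N* = 0.77/0.01 = 77; it falls from 97.5.

N* ≈ 77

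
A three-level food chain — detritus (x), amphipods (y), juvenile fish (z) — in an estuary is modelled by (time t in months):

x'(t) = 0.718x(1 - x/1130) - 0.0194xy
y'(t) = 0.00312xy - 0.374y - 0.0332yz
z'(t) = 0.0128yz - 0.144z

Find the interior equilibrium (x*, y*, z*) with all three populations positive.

x* ≈ 787, y* ≈ 11.2, z* ≈ 62.6

From dz/dt = 0: 0.0128y* = 0.144, so y* = 11.2.
From dx/dt = 0: 0.718(1 - x*/1130) = 0.0194·11.2, giving x* = 1130·(1 - 0.304) = 787.
From dy/dt = 0: 0.00312·787 - 0.374 = 0.0332z*, so z* = 2.08/0.0332 = 62.6.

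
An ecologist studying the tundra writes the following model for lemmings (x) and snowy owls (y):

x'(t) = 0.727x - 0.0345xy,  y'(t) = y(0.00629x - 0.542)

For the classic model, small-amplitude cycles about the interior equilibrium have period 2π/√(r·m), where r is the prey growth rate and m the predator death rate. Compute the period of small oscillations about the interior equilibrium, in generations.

Here r = 0.727 and m = 0.542, so r·m = 0.394.
ω = √0.394 = 0.628 per generation, hence T = 2π/ω ≈ 10 generations.

T ≈ 10 generations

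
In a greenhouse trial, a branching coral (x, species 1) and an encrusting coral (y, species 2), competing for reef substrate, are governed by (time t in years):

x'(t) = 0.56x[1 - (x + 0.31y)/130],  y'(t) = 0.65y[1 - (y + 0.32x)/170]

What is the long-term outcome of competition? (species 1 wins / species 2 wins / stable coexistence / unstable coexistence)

stable coexistence

Compare the nullcline intercepts: K1/α12 = 130/0.31 = 419 > K2 = 170; K2/α21 = 170/0.32 = 531 > K1 = 130.
Since both inequalities hold, each species can invade when rare, so the interior equilibrium is stable.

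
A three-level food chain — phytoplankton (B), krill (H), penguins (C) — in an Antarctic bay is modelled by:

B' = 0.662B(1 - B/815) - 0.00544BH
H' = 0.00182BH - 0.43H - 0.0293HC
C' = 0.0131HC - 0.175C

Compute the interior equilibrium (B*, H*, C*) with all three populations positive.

B* ≈ 726, H* ≈ 13.4, C* ≈ 30.4

From dC/dt = 0: 0.0131H* = 0.175, so H* = 13.4.
From dB/dt = 0: 0.662(1 - B*/815) = 0.00544·13.4, giving B* = 815·(1 - 0.11) = 726.
From dH/dt = 0: 0.00182·726 - 0.43 = 0.0293C*, so C* = 0.89/0.0293 = 30.4.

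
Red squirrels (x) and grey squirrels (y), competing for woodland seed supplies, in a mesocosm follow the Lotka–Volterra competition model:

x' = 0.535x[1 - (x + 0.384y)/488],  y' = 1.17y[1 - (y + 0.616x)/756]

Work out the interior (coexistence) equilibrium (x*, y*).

x* ≈ 259, y* ≈ 596

Setting both brackets to zero gives the nullclines x + 0.384y = 488 and 0.616x + y = 756.
Substituting y = 756 - 0.616x into the first: x(1 - 0.384·0.616) = 488 - 0.384·756.
So x* = 198/0.763 = 259, and then y* = 756 - 0.616·259 = 596.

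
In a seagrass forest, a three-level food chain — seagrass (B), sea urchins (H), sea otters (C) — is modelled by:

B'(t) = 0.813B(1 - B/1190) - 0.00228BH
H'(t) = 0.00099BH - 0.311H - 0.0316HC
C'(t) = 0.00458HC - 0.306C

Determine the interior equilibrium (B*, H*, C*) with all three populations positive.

From dC/dt = 0: 0.00458H* = 0.306, so H* = 66.8.
From dB/dt = 0: 0.813(1 - B*/1190) = 0.00228·66.8, giving B* = 1190·(1 - 0.187) = 967.
From dH/dt = 0: 0.00099·967 - 0.311 = 0.0316C*, so C* = 0.646/0.0316 = 20.5.

B* ≈ 967, H* ≈ 66.8, C* ≈ 20.5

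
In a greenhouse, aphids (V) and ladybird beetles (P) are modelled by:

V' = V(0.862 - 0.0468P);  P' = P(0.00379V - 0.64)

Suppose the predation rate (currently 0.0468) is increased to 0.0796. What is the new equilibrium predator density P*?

P* ≈ 10.8

At the interior fixed point, setting dV/dt = 0 with V > 0 fixes P* = (prey growth rate)/(VP coefficient) — independent of the other coefficients.
With the change, P* = 0.862/0.0796 = 10.8; it falls from 18.4.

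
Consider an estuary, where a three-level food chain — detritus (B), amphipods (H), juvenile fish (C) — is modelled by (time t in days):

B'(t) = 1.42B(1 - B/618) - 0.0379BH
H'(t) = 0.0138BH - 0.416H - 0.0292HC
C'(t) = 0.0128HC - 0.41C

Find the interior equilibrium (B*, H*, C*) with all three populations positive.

B* ≈ 89.7, H* ≈ 32, C* ≈ 28.1

From dC/dt = 0: 0.0128H* = 0.41, so H* = 32.
From dB/dt = 0: 1.42(1 - B*/618) = 0.0379·32, giving B* = 618·(1 - 0.855) = 89.7.
From dH/dt = 0: 0.0138·89.7 - 0.416 = 0.0292C*, so C* = 0.821/0.0292 = 28.1.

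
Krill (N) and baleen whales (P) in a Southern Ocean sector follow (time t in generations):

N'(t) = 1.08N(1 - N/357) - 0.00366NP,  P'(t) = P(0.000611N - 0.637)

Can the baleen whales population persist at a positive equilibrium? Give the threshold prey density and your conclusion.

The predator equation gives dP/dt > 0 only when N > 0.637/0.000611 = 1040.
Without the predator, N → K = 357. Since 357 < 1040, the predator cannot invade.

Threshold N = 1040; K < 1040, so no, the predator goes extinct.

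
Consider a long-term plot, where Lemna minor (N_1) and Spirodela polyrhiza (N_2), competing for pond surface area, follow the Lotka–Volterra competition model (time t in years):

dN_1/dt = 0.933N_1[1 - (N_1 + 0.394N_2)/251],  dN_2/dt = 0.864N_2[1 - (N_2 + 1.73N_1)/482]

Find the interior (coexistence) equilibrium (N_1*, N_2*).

Setting both brackets to zero gives the nullclines N_1 + 0.394N_2 = 251 and 1.73N_1 + N_2 = 482.
Substituting N_2 = 482 - 1.73N_1 into the first: N_1(1 - 0.394·1.73) = 251 - 0.394·482.
So N_1* = 61.1/0.318 = 192, and then N_2* = 482 - 1.73·192 = 150.

N_1* ≈ 192, N_2* ≈ 150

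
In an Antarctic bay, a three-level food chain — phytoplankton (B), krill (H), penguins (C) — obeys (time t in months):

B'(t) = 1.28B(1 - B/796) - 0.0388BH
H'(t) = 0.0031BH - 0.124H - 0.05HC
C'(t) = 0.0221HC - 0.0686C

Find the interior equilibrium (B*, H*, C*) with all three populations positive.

B* ≈ 721, H* ≈ 3.1, C* ≈ 42.2

From dC/dt = 0: 0.0221H* = 0.0686, so H* = 3.1.
From dB/dt = 0: 1.28(1 - B*/796) = 0.0388·3.1, giving B* = 796·(1 - 0.0941) = 721.
From dH/dt = 0: 0.0031·721 - 0.124 = 0.05C*, so C* = 2.11/0.05 = 42.2.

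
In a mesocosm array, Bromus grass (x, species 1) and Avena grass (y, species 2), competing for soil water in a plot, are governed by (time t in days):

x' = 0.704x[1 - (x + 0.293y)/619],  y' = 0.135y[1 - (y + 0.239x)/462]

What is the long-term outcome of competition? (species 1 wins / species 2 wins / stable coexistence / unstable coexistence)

stable coexistence

Compare the nullcline intercepts: K1/α12 = 619/0.293 = 2110 > K2 = 462; K2/α21 = 462/0.239 = 1930 > K1 = 619.
Since both inequalities hold, each species can invade when rare, so the interior equilibrium is stable.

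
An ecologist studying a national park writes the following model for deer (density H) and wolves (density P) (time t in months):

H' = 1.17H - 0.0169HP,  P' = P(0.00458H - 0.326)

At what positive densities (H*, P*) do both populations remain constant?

Set dP/dt = 0 with P > 0: 0.00458H - 0.326 = 0, so H* = 0.326/0.00458 = 71.2.
Set dH/dt = 0 with H > 0: 1.17 - 0.0169P = 0, so P* = 1.17/0.0169 = 69.2.

H* ≈ 71.2, P* ≈ 69.2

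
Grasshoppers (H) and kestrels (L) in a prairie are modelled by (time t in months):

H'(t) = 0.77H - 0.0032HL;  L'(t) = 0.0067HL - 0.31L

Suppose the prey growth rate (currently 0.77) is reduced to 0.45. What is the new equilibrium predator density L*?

At the interior fixed point, setting dH/dt = 0 with H > 0 fixes L* = (prey growth rate)/(HL coefficient) — independent of the other coefficients.
With the change, L* = 0.45/0.0032 = 141; it falls from 241.

L* ≈ 141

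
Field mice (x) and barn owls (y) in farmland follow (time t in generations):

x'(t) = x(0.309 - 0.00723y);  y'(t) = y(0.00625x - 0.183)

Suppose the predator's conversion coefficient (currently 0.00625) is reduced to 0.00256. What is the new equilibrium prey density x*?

At the interior fixed point, setting dy/dt = 0 with y > 0 fixes x* = (predator death rate)/(xy coefficient) — independent of the other coefficients.
With the change, x* = 0.183/0.00256 = 71.5; it rises from 29.3.

x* ≈ 71.5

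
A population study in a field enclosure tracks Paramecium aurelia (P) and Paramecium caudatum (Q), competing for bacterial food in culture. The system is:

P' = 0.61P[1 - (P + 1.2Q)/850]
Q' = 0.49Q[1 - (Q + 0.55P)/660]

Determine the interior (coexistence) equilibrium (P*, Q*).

P* ≈ 171, Q* ≈ 566

Setting both brackets to zero gives the nullclines P + 1.2Q = 850 and 0.55P + Q = 660.
Substituting Q = 660 - 0.55P into the first: P(1 - 1.2·0.55) = 850 - 1.2·660.
So P* = 58/0.34 = 171, and then Q* = 660 - 0.55·171 = 566.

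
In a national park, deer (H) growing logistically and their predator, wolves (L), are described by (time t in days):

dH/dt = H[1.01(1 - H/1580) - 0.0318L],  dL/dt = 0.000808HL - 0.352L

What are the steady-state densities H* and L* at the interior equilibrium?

H* ≈ 436, L* ≈ 23

From dL/dt = 0 with L > 0: 0.000808H* = 0.352, so H* = 436.
Substitute into dH/dt = 0: 1.01(1 - 436/1580) = 0.0318L*.
The bracket is 0.724, giving L* = 0.732/0.0318 = 23.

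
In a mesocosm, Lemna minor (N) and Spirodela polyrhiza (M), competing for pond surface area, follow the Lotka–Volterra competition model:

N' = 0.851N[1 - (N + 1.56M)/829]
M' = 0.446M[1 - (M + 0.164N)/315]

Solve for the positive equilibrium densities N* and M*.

N* ≈ 454, M* ≈ 241

Setting both brackets to zero gives the nullclines N + 1.56M = 829 and 0.164N + M = 315.
Substituting M = 315 - 0.164N into the first: N(1 - 1.56·0.164) = 829 - 1.56·315.
So N* = 338/0.744 = 454, and then M* = 315 - 0.164·454 = 241.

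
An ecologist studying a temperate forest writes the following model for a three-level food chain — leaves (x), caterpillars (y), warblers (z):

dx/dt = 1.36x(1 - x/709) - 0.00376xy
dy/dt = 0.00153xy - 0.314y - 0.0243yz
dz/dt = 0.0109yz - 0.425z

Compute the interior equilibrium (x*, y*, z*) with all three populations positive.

From dz/dt = 0: 0.0109y* = 0.425, so y* = 39.
From dx/dt = 0: 1.36(1 - x*/709) = 0.00376·39, giving x* = 709·(1 - 0.108) = 633.
From dy/dt = 0: 0.00153·633 - 0.314 = 0.0243z*, so z* = 0.654/0.0243 = 26.9.

x* ≈ 633, y* ≈ 39, z* ≈ 26.9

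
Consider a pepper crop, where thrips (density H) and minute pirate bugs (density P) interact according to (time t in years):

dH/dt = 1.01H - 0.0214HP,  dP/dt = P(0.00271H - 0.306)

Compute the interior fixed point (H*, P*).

Set dP/dt = 0 with P > 0: 0.00271H - 0.306 = 0, so H* = 0.306/0.00271 = 113.
Set dH/dt = 0 with H > 0: 1.01 - 0.0214P = 0, so P* = 1.01/0.0214 = 47.2.

H* ≈ 113, P* ≈ 47.2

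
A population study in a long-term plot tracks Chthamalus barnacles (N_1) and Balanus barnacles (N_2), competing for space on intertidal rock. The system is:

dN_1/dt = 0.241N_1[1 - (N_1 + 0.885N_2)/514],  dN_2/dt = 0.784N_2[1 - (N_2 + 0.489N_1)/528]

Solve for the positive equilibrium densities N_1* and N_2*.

Setting both brackets to zero gives the nullclines N_1 + 0.885N_2 = 514 and 0.489N_1 + N_2 = 528.
Substituting N_2 = 528 - 0.489N_1 into the first: N_1(1 - 0.885·0.489) = 514 - 0.885·528.
So N_1* = 46.7/0.567 = 82.4, and then N_2* = 528 - 0.489·82.4 = 488.

N_1* ≈ 82.4, N_2* ≈ 488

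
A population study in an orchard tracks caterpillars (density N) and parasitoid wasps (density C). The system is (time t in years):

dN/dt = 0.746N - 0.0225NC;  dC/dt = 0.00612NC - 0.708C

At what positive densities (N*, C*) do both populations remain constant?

Set dC/dt = 0 with C > 0: 0.00612N - 0.708 = 0, so N* = 0.708/0.00612 = 116.
Set dN/dt = 0 with N > 0: 0.746 - 0.0225C = 0, so C* = 0.746/0.0225 = 33.2.

N* ≈ 116, C* ≈ 33.2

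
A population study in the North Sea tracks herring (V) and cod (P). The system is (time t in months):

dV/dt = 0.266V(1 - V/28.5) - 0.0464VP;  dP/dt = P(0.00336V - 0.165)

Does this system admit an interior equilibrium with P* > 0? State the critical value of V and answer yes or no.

Threshold V = 49.1; K < 49.1, so no, the predator goes extinct.

The predator equation gives dP/dt > 0 only when V > 0.165/0.00336 = 49.1.
Without the predator, V → K = 28.5. Since 28.5 < 49.1, the predator cannot invade.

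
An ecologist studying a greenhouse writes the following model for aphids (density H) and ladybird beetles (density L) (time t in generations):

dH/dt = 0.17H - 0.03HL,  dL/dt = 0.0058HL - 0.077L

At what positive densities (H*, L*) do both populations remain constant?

H* ≈ 13.3, L* ≈ 5.67

Set dL/dt = 0 with L > 0: 0.0058H - 0.077 = 0, so H* = 0.077/0.0058 = 13.3.
Set dH/dt = 0 with H > 0: 0.17 - 0.03L = 0, so L* = 0.17/0.03 = 5.67.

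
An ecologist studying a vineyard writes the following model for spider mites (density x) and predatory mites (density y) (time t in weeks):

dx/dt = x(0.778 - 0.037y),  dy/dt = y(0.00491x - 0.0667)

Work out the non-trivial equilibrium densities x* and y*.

Set dy/dt = 0 with y > 0: 0.00491x - 0.0667 = 0, so x* = 0.0667/0.00491 = 13.6.
Set dx/dt = 0 with x > 0: 0.778 - 0.037y = 0, so y* = 0.778/0.037 = 21.

x* ≈ 13.6, y* ≈ 21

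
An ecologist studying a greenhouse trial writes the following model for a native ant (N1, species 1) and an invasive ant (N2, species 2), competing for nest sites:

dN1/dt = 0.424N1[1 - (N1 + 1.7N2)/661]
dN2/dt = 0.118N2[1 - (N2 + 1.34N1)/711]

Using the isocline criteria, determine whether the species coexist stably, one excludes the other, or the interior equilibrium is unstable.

Compare the nullcline intercepts: K1/α12 = 661/1.7 = 389 < K2 = 711; K2/α21 = 711/1.34 = 531 < K1 = 661.
Since both are reversed, neither can invade when rare; the interior point is a saddle.

unstable coexistence (outcome depends on initial conditions)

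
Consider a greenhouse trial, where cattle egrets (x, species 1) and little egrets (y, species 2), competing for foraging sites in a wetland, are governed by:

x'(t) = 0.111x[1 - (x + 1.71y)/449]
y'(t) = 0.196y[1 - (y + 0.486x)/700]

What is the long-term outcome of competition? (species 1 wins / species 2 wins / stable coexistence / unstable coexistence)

species 2 excludes species 1

Compare the nullcline intercepts: K1/α12 = 449/1.71 = 263 < K2 = 700; K2/α21 = 700/0.486 = 1440 > K1 = 449.
Since the inequalities point opposite ways, species 2 can invade but species 1 cannot.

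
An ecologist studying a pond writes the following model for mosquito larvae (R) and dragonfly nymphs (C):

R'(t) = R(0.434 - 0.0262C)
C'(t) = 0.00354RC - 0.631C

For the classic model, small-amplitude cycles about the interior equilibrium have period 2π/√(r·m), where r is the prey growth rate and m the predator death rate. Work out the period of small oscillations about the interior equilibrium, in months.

T ≈ 12 months

Here r = 0.434 and m = 0.631, so r·m = 0.274.
ω = √0.274 = 0.523 per month, hence T = 2π/ω ≈ 12 months.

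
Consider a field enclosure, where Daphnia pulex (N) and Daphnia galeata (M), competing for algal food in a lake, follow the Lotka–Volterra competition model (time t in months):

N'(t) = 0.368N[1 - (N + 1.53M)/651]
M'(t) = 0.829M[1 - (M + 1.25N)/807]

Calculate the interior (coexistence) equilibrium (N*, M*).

Setting both brackets to zero gives the nullclines N + 1.53M = 651 and 1.25N + M = 807.
Substituting M = 807 - 1.25N into the first: N(1 - 1.53·1.25) = 651 - 1.53·807.
So N* = -584/-0.913 = 640, and then M* = 807 - 1.25·640 = 7.4.

N* ≈ 640, M* ≈ 7.4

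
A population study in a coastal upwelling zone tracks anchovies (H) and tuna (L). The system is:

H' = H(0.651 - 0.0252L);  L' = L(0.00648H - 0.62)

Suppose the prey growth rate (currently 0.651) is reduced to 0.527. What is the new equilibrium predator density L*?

L* ≈ 20.9

At the interior fixed point, setting dH/dt = 0 with H > 0 fixes L* = (prey growth rate)/(HL coefficient) — independent of the other coefficients.
With the change, L* = 0.527/0.0252 = 20.9; it falls from 25.8.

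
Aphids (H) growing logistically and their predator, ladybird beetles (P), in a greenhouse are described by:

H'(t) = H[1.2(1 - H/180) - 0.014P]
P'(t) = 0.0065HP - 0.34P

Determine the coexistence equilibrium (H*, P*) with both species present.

From dP/dt = 0 with P > 0: 0.0065H* = 0.34, so H* = 52.3.
Substitute into dH/dt = 0: 1.2(1 - 52.3/180) = 0.014P*.
The bracket is 0.709, giving P* = 0.851/0.014 = 60.8.

H* ≈ 52.3, P* ≈ 60.8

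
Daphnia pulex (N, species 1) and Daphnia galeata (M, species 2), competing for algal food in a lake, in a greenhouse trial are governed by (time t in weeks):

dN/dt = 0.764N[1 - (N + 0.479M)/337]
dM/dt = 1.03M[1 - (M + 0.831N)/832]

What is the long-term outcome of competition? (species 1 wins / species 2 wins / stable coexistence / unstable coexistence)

species 2 excludes species 1

Compare the nullcline intercepts: K1/α12 = 337/0.479 = 704 < K2 = 832; K2/α21 = 832/0.831 = 1000 > K1 = 337.
Since the inequalities point opposite ways, species 2 can invade but species 1 cannot.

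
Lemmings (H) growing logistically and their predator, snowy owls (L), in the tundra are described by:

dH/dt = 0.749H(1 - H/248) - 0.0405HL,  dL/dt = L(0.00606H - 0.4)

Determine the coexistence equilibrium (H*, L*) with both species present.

H* ≈ 66, L* ≈ 13.6

From dL/dt = 0 with L > 0: 0.00606H* = 0.4, so H* = 66.
Substitute into dH/dt = 0: 0.749(1 - 66/248) = 0.0405L*.
The bracket is 0.734, giving L* = 0.55/0.0405 = 13.6.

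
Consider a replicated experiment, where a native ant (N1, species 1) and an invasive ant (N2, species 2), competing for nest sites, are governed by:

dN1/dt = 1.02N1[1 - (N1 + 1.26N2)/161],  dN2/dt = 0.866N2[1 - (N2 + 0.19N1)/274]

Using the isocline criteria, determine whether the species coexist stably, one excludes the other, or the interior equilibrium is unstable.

Compare the nullcline intercepts: K1/α12 = 161/1.26 = 128 < K2 = 274; K2/α21 = 274/0.19 = 1440 > K1 = 161.
Since the inequalities point opposite ways, species 2 can invade but species 1 cannot.

species 2 excludes species 1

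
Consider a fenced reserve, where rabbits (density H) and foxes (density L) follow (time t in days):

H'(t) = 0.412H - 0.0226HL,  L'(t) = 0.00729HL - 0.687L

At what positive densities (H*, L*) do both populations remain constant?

H* ≈ 94.2, L* ≈ 18.2

Set dL/dt = 0 with L > 0: 0.00729H - 0.687 = 0, so H* = 0.687/0.00729 = 94.2.
Set dH/dt = 0 with H > 0: 0.412 - 0.0226L = 0, so L* = 0.412/0.0226 = 18.2.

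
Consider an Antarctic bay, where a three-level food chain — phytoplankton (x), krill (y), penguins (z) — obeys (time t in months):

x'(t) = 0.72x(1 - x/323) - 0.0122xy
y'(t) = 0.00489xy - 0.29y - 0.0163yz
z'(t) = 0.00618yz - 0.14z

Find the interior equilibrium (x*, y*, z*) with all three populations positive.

x* ≈ 199, y* ≈ 22.7, z* ≈ 41.9

From dz/dt = 0: 0.00618y* = 0.14, so y* = 22.7.
From dx/dt = 0: 0.72(1 - x*/323) = 0.0122·22.7, giving x* = 323·(1 - 0.384) = 199.
From dy/dt = 0: 0.00489·199 - 0.29 = 0.0163z*, so z* = 0.683/0.0163 = 41.9.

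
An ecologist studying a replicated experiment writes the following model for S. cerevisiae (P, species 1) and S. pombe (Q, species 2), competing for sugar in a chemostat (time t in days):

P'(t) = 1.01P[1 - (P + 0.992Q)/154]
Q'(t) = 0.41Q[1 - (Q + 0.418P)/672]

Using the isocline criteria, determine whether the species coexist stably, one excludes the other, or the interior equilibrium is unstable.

Compare the nullcline intercepts: K1/α12 = 154/0.992 = 155 < K2 = 672; K2/α21 = 672/0.418 = 1610 > K1 = 154.
Since the inequalities point opposite ways, species 2 can invade but species 1 cannot.

species 2 excludes species 1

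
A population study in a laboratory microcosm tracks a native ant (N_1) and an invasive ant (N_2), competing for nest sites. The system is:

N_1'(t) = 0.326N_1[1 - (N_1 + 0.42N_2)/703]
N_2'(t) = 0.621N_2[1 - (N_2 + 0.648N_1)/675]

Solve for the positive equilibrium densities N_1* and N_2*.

Setting both brackets to zero gives the nullclines N_1 + 0.42N_2 = 703 and 0.648N_1 + N_2 = 675.
Substituting N_2 = 675 - 0.648N_1 into the first: N_1(1 - 0.42·0.648) = 703 - 0.42·675.
So N_1* = 420/0.728 = 576, and then N_2* = 675 - 0.648·576 = 302.

N_1* ≈ 576, N_2* ≈ 302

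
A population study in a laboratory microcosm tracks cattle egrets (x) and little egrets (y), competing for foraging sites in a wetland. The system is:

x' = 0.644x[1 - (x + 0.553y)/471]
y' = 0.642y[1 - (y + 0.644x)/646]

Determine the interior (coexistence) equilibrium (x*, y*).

x* ≈ 177, y* ≈ 532

Setting both brackets to zero gives the nullclines x + 0.553y = 471 and 0.644x + y = 646.
Substituting y = 646 - 0.644x into the first: x(1 - 0.553·0.644) = 471 - 0.553·646.
So x* = 114/0.644 = 177, and then y* = 646 - 0.644·177 = 532.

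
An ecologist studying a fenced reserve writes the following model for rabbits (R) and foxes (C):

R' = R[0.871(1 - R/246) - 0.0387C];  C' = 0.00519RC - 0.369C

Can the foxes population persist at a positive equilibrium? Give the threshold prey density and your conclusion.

Threshold R = 71.1; K > 71.1, so yes, the predator persists.

The predator equation gives dC/dt > 0 only when R > 0.369/0.00519 = 71.1.
Without the predator, R → K = 246. Since 246 > 71.1, the predator can invade and persist.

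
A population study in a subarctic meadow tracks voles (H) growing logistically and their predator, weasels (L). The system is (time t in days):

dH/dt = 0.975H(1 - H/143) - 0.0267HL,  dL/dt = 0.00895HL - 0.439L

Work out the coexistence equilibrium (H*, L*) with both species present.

From dL/dt = 0 with L > 0: 0.00895H* = 0.439, so H* = 49.1.
Substitute into dH/dt = 0: 0.975(1 - 49.1/143) = 0.0267L*.
The bracket is 0.657, giving L* = 0.641/0.0267 = 24.

H* ≈ 49.1, L* ≈ 24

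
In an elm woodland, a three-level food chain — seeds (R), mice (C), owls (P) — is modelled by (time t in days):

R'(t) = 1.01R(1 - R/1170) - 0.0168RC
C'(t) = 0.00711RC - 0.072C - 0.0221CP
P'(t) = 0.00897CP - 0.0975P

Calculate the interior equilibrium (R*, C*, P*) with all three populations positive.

R* ≈ 958, C* ≈ 10.9, P* ≈ 305

From dP/dt = 0: 0.00897C* = 0.0975, so C* = 10.9.
From dR/dt = 0: 1.01(1 - R*/1170) = 0.0168·10.9, giving R* = 1170·(1 - 0.181) = 958.
From dC/dt = 0: 0.00711·958 - 0.072 = 0.0221P*, so P* = 6.74/0.0221 = 305.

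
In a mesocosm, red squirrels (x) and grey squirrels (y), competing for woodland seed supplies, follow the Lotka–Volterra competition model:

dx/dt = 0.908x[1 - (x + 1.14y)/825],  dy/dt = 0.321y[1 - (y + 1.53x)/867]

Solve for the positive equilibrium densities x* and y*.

x* ≈ 220, y* ≈ 531

Setting both brackets to zero gives the nullclines x + 1.14y = 825 and 1.53x + y = 867.
Substituting y = 867 - 1.53x into the first: x(1 - 1.14·1.53) = 825 - 1.14·867.
So x* = -163/-0.744 = 220, and then y* = 867 - 1.53·220 = 531.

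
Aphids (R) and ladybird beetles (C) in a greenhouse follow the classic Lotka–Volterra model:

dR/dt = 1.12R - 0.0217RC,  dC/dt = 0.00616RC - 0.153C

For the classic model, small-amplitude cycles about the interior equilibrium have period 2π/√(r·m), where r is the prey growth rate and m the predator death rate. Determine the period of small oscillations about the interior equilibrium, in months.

T ≈ 15.2 months

Here r = 1.12 and m = 0.153, so r·m = 0.171.
ω = √0.171 = 0.414 per month, hence T = 2π/ω ≈ 15.2 months.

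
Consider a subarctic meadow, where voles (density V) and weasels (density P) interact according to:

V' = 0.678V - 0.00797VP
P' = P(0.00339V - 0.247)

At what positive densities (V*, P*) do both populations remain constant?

Set dP/dt = 0 with P > 0: 0.00339V - 0.247 = 0, so V* = 0.247/0.00339 = 72.9.
Set dV/dt = 0 with V > 0: 0.678 - 0.00797P = 0, so P* = 0.678/0.00797 = 85.1.

V* ≈ 72.9, P* ≈ 85.1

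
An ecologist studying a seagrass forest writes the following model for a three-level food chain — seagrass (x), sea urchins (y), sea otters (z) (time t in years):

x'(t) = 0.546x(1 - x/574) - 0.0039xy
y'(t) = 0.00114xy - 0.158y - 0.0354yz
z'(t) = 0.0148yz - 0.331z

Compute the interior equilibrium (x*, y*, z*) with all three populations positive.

x* ≈ 482, y* ≈ 22.4, z* ≈ 11.1

From dz/dt = 0: 0.0148y* = 0.331, so y* = 22.4.
From dx/dt = 0: 0.546(1 - x*/574) = 0.0039·22.4, giving x* = 574·(1 - 0.16) = 482.
From dy/dt = 0: 0.00114·482 - 0.158 = 0.0354z*, so z* = 0.392/0.0354 = 11.1.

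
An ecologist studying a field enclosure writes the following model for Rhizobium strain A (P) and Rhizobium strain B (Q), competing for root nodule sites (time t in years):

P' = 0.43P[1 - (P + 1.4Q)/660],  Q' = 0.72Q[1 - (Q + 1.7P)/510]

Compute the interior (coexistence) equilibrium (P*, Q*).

Setting both brackets to zero gives the nullclines P + 1.4Q = 660 and 1.7P + Q = 510.
Substituting Q = 510 - 1.7P into the first: P(1 - 1.4·1.7) = 660 - 1.4·510.
So P* = -54/-1.38 = 39.1, and then Q* = 510 - 1.7·39.1 = 443.

P* ≈ 39.1, Q* ≈ 443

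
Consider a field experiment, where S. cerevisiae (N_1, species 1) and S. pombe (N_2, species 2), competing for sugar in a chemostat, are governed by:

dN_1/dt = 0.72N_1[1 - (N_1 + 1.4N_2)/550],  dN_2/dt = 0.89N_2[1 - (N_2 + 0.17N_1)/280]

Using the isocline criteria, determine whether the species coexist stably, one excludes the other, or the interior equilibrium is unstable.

stable coexistence

Compare the nullcline intercepts: K1/α12 = 550/1.4 = 393 > K2 = 280; K2/α21 = 280/0.17 = 1650 > K1 = 550.
Since both inequalities hold, each species can invade when rare, so the interior equilibrium is stable.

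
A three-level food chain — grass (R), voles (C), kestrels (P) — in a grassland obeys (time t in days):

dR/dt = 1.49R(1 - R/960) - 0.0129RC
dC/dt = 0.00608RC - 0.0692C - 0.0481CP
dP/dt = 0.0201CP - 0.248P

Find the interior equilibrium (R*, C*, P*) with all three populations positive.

From dP/dt = 0: 0.0201C* = 0.248, so C* = 12.3.
From dR/dt = 0: 1.49(1 - R*/960) = 0.0129·12.3, giving R* = 960·(1 - 0.107) = 857.
From dC/dt = 0: 0.00608·857 - 0.0692 = 0.0481P*, so P* = 5.14/0.0481 = 107.

R* ≈ 857, C* ≈ 12.3, P* ≈ 107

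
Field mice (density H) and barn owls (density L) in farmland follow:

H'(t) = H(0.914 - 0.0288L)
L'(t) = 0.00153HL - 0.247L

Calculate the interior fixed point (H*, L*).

Set dL/dt = 0 with L > 0: 0.00153H - 0.247 = 0, so H* = 0.247/0.00153 = 161.
Set dH/dt = 0 with H > 0: 0.914 - 0.0288L = 0, so L* = 0.914/0.0288 = 31.7.

H* ≈ 161, L* ≈ 31.7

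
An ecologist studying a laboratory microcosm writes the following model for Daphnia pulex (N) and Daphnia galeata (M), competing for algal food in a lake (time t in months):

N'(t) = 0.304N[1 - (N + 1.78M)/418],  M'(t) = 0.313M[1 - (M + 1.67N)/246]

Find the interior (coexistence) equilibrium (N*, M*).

Setting both brackets to zero gives the nullclines N + 1.78M = 418 and 1.67N + M = 246.
Substituting M = 246 - 1.67N into the first: N(1 - 1.78·1.67) = 418 - 1.78·246.
So N* = -19.9/-1.97 = 10.1, and then M* = 246 - 1.67·10.1 = 229.

N* ≈ 10.1, M* ≈ 229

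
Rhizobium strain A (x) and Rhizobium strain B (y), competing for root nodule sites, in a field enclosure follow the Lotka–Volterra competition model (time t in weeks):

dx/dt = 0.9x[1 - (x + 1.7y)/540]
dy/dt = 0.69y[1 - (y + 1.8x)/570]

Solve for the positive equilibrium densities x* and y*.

Setting both brackets to zero gives the nullclines x + 1.7y = 540 and 1.8x + y = 570.
Substituting y = 570 - 1.8x into the first: x(1 - 1.7·1.8) = 540 - 1.7·570.
So x* = -429/-2.06 = 208, and then y* = 570 - 1.8·208 = 195.

x* ≈ 208, y* ≈ 195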